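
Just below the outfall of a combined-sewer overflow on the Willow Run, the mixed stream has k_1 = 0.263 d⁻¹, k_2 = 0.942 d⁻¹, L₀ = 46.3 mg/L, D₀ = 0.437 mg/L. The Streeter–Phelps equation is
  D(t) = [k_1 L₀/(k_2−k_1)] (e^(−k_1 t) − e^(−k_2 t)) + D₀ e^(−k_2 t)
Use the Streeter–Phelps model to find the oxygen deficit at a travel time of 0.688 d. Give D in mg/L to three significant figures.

k_1 L₀/(k_2−k_1) = 0.263×46.3/(0.942−0.263) = 12.18/0.6790 = 17.93 mg/L.
e^(−k_1 t) = e^(−0.263×0.6880) = 0.8345; e^(−k_2 t) = e^(−0.942×0.6880) = 0.5230.
D = 17.93 × (0.8345 − 0.5230) + 0.437 × 0.5230 = 5.585 + 0.2286 = 5.814 mg/L.

D ≈ 5.81 mg/L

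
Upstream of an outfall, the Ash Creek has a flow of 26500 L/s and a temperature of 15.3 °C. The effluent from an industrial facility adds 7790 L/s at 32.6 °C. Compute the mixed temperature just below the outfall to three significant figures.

Flow-weighted mixing: C = (Q_r C_r + Q_w C_w)/(Q_r + Q_w)
= (26500×15.3 + 7790×32.6)/(26500 + 7790) = 659400/34290 = 19.23 °C.

19.2 °C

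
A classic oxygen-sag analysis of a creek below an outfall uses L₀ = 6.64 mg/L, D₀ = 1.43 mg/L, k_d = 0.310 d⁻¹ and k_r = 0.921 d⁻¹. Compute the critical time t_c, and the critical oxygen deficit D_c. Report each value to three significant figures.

t_c ≈ 0.878 d; D_c ≈ 1.70 mg/L

With k_r/k_d = 2.971 and 1 − D₀(k_r−k_d)/(k_d L₀) = 0.5755,
t_c = ln(2.971 × 0.5755) / (0.921 − 0.310) = ln(1.710) / 0.6110 = 0.5364/0.6110 = 0.8779 d.
D_c = (k_d/k_r) L₀ e^(−k_d t_c) = (0.310/0.921) × 6.64 × e^(−0.310×0.8779) = 0.3366 × 6.64 × 0.7617 = 1.702 mg/L.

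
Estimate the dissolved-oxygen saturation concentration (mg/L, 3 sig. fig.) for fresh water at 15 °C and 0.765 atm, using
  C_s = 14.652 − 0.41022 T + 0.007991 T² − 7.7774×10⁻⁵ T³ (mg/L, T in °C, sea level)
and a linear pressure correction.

At sea level: C_s = 14.652 − 0.41022×15 + 0.007991×15² − 7.7774×10⁻⁵×15³ = 10.03 mg/L.
Pressure correction: C_s' = 10.03 × 0.765 = 7.676 mg/L.

C_s ≈ 7.68 mg/L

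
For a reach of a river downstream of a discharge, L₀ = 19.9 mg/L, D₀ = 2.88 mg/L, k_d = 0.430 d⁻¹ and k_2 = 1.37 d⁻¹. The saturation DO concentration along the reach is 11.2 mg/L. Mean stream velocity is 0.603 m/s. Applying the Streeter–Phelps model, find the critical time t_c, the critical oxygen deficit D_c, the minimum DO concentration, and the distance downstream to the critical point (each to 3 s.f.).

With k_2/k_d = 3.186 and 1 − D₀(k_2−k_d)/(k_d L₀) = 0.6836,
t_c = ln(3.186 × 0.6836) / (1.37 − 0.430) = ln(2.178) / 0.9400 = 0.7784/0.9400 = 0.8281 d.
L(t_c) = L₀ e^(−k_d t_c) = 19.9 × 0.7004 = 13.94 mg/L, and at the critical point k_2 D_c = k_d L, so D_c = (0.430/1.37) × 13.94 = 4.375 mg/L.
Minimum DO = C_s − D_c = 11.2 − 4.375 = 6.825 mg/L.
x_c = v t_c = 0.603 m/s × 0.8281 d × 86400 s/d = 43140 m ≈ 43.1 km.

t_c ≈ 0.828 d; D_c ≈ 4.37 mg/L; min DO ≈ 6.83 mg/L; x_c ≈ 43.1 km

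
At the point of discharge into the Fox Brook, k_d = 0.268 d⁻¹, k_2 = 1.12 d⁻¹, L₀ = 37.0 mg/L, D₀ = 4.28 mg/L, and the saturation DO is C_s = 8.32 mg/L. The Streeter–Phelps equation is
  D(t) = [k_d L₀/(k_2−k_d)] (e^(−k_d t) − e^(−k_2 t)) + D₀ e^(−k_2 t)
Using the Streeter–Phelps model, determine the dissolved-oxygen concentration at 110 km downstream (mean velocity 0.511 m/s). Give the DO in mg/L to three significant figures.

DO ≈ 2.80 mg/L

Travel time t = x/v = 110 km / (0.511 m/s) = 110000 m / 0.511 m/s = 215300 s = 2.491 d.
k_d L₀/(k_2−k_d) = 0.268×37.0/(1.12−0.268) = 9.916/0.8520 = 11.64 mg/L.
e^(−k_d t) = e^(−0.268×2.491) = 0.5129; e^(−k_2 t) = e^(−1.12×2.491) = 0.06139.
D = 11.64 × (0.5129 − 0.06139) + 4.28 × 0.06139 = 5.255 + 0.2628 = 5.517 mg/L.
DO = C_s − D = 8.32 − 5.517 = 2.803 mg/L.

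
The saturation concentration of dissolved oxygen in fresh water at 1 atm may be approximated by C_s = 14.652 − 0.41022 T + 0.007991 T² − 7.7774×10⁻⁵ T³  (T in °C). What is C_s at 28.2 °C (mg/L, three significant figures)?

C_s ≈ 7.69 mg/L

C_s = 14.652 − 0.41022×28.2 + 0.007991×28.2² − 7.7774×10⁻⁵×28.2³ = 7.694 mg/L.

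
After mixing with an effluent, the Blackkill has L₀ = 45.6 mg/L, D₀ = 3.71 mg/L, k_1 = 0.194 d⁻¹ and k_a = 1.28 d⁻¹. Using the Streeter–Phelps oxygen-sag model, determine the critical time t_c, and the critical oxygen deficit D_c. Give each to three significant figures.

t_c = [1/(k_a−k_1)] ln[(k_a/k_1)(1 − D₀(k_a−k_1)/(k_1 L₀))]
= [1/(1.28−0.194)] ln[(1.28/0.194)(1 − 3.71×1.086/(0.194×45.6))]
= (1/1.086) ln[6.598 × 0.5446] = 0.9208 × ln(3.593) = 0.9208 × 1.279 = 1.178 d.
L(t_c) = L₀ e^(−k_1 t_c) = 45.6 × 0.7957 = 36.29 mg/L, and at the critical point k_a D_c = k_1 L, so D_c = (0.194/1.28) × 36.29 = 5.500 mg/L.

t_c ≈ 1.18 d; D_c ≈ 5.50 mg/L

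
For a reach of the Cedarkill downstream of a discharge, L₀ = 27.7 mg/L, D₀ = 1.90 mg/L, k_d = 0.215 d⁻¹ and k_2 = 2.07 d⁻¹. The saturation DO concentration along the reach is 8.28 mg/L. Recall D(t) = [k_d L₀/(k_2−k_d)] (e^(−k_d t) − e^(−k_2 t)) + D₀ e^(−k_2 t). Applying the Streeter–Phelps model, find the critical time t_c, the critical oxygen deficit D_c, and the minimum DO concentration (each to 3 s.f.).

t_c ≈ 0.738 d; D_c ≈ 2.46 mg/L; min DO ≈ 5.82 mg/L

At the critical point dD/dt = 0, so k_d L₀ e^(−k_d t) = k_2 D. Substituting D(t) from the Streeter–Phelps equation and solving for t gives
t_c = ln[(k_2/k_d)(1 − D₀(k_2−k_d)/(k_d L₀))] / (k_2−k_d).
Here k_2−k_d = 1.855 d⁻¹ and 1 − D₀(k_2−k_d)/(k_d L₀) = 1 − 1.90×1.855/(0.215×27.7) = 0.4082, so
t_c = ln(9.628 × 0.4082) / 1.855 = 1.369 / 1.855 = 0.7378 d.
D_c = (k_d/k_2) L₀ e^(−k_d t_c) = (0.215/2.07) × 27.7 × e^(−0.215×0.7378) = 0.1039 × 27.7 × 0.8533 = 2.455 mg/L.
Minimum DO = C_s − D_c = 8.28 − 2.455 = 5.825 mg/L.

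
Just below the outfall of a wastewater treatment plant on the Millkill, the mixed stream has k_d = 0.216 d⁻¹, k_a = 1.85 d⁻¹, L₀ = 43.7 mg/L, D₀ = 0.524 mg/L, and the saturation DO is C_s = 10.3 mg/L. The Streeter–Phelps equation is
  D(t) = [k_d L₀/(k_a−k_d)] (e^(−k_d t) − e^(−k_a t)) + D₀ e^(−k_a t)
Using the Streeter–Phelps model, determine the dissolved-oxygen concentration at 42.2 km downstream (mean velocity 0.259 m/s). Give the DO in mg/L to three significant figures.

DO ≈ 6.62 mg/L

Travel time t = x/v = 42.2 km / (0.259 m/s) = 42200 m / 0.259 m/s = 162900 s = 1.886 d.
k_d L₀/(k_a−k_d) = 0.216×43.7/(1.85−0.216) = 9.439/1.634 = 5.777 mg/L.
e^(−k_d t) = e^(−0.216×1.886) = 0.6654; e^(−k_a t) = e^(−1.85×1.886) = 0.03054.
D = 5.777 × (0.6654 − 0.03054) + 0.524 × 0.03054 = 3.668 + 0.01600 = 3.684 mg/L.
DO = C_s − D = 10.3 − 3.684 = 6.616 mg/L.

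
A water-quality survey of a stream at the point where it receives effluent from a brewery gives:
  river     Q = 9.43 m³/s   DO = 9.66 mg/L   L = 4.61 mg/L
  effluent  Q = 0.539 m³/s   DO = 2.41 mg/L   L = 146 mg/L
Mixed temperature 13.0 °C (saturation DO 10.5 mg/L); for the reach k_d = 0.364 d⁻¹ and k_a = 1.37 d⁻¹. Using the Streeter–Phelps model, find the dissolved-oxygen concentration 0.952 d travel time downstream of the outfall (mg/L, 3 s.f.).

DO ≈ 8.23 mg/L

Mixed DO = (9.43×9.66 + 0.539×2.41)/(9.43+0.539) = 92.39/9.969 = 9.268 mg/L.
Mixed L₀ = (9.43×4.61 + 0.539×146)/(9.969) = 122.2/9.969 = 12.25 mg/L.
Initial deficit D₀ = C_s − DO₀ = 10.5 − 9.268 = 1.232 mg/L.
D(0.952) = [0.364×12.25/(1.37−0.364)](e^(−0.364×0.952) − e^(−1.37×0.952)) + 1.232 e^(−1.37×0.952)
= 4.434 × (0.7071 − 0.2714) + 1.232 × 0.2714 = 2.267 mg/L.
DO = 10.5 − 2.267 = 8.233 mg/L.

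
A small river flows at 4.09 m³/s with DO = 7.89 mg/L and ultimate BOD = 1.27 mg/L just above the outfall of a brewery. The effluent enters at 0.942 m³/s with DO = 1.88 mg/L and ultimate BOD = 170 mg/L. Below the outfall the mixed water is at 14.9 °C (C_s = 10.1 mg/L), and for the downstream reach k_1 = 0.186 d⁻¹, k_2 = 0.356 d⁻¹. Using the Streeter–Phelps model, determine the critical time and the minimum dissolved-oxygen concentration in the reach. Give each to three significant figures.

Mixed DO = (4.09×7.89 + 0.942×1.88)/(4.09+0.942) = 34.04/5.032 = 6.765 mg/L.
Mixed L₀ = (4.09×1.27 + 0.942×170)/(5.032) = 165.3/5.032 = 32.86 mg/L.
Initial deficit D₀ = C_s − DO₀ = 10.1 − 6.765 = 3.335 mg/L.
t_c = (1/0.1700) ln[(0.356/0.186)(1 − 3.335×0.1700/(0.186×32.86))] = 5.882 × ln(1.736) = 3.246 d.
D_c = (0.186/0.356) × 32.86 × e^(−0.186×3.246) = 0.5225 × 32.86 × 0.5468 = 9.386 mg/L.
Minimum DO = 10.1 − 9.386 = 0.7141 mg/L.

t_c ≈ 3.25 d; minimum DO ≈ 0.714 mg/L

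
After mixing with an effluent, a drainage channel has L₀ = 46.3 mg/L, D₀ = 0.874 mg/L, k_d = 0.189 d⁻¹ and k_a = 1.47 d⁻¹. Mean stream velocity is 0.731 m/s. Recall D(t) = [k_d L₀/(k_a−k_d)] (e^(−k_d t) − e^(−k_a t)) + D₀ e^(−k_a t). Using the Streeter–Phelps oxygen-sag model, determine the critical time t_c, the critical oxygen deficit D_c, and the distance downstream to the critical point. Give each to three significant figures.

t_c = [1/(k_a−k_d)] ln[(k_a/k_d)(1 − D₀(k_a−k_d)/(k_d L₀))]
= [1/(1.47−0.189)] ln[(1.47/0.189)(1 − 0.874×1.281/(0.189×46.3))]
= (1/1.281) ln[7.778 × 0.8721] = 0.7806 × ln(6.783) = 0.7806 × 1.914 = 1.494 d.
L(t_c) = L₀ e^(−k_d t_c) = 46.3 × 0.7539 = 34.91 mg/L, and at the critical point k_a D_c = k_d L, so D_c = (0.189/1.47) × 34.91 = 4.488 mg/L.
x_c = v t_c = 0.731 m/s × 1.494 d × 86400 s/d = 94390 m ≈ 94.4 km.

t_c ≈ 1.49 d; D_c ≈ 4.49 mg/L; x_c ≈ 94.4 km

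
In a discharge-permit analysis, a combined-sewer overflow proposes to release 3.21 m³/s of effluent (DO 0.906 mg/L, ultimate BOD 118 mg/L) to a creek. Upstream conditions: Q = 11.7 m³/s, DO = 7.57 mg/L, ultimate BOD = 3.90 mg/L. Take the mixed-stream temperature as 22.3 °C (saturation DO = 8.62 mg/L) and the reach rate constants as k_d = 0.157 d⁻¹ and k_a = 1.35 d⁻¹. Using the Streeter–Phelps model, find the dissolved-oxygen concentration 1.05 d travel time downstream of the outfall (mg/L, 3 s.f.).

DO ≈ 5.75 mg/L

Mixed DO = (11.7×7.57 + 3.21×0.906)/(11.7+3.21) = 91.48/14.91 = 6.135 mg/L.
Mixed L₀ = (11.7×3.90 + 3.21×118)/(14.91) = 424.4/14.91 = 28.46 mg/L.
Initial deficit D₀ = C_s − DO₀ = 8.62 − 6.135 = 2.485 mg/L.
D(1.05) = [0.157×28.46/(1.35−0.157)](e^(−0.157×1.05) − e^(−1.35×1.05)) + 2.485 e^(−1.35×1.05)
= 3.746 × (0.8480 − 0.2423) + 2.485 × 0.2423 = 2.871 mg/L.
DO = 8.62 − 2.871 = 5.749 mg/L.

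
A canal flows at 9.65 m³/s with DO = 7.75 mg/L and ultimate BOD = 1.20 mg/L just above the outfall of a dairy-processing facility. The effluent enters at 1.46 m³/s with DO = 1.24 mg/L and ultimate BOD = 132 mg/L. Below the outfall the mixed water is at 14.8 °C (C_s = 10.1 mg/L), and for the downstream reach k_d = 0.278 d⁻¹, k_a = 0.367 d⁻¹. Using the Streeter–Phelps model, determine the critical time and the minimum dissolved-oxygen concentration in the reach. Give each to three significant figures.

Mixed DO = (9.65×7.75 + 1.46×1.24)/(9.65+1.46) = 76.60/11.11 = 6.895 mg/L.
Mixed L₀ = (9.65×1.20 + 1.46×132)/(11.11) = 204.3/11.11 = 18.39 mg/L.
Initial deficit D₀ = C_s − DO₀ = 10.1 − 6.895 = 3.205 mg/L.
t_c = (1/0.08900) ln[(0.367/0.278)(1 − 3.205×0.08900/(0.278×18.39))] = 11.24 × ln(1.246) = 2.475 d.
D_c = (0.278/0.367) × 18.39 × e^(−0.278×2.475) = 0.7575 × 18.39 × 0.5025 = 6.999 mg/L.
Minimum DO = 10.1 − 6.999 = 3.101 mg/L.

t_c ≈ 2.48 d; minimum DO ≈ 3.10 mg/L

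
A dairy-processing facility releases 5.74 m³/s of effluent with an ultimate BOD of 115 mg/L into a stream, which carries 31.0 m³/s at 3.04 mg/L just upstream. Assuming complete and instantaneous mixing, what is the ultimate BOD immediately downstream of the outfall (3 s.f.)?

20.5 mg/L

Flow-weighted mixing: C = (Q_r C_r + Q_w C_w)/(Q_r + Q_w)
= (31.0×3.04 + 5.74×115)/(31.0 + 5.74) = 754.3/36.74 = 20.53 mg/L.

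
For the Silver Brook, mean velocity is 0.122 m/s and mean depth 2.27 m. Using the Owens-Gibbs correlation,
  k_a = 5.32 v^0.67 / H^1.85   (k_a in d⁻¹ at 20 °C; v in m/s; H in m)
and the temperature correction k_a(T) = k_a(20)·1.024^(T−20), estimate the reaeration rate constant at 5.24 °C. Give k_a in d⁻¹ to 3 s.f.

k_a ≈ 0.201 d⁻¹

k_a(20) = 5.32 × 0.122^0.67 / 2.27^1.85 = 5.32 × 0.2443 / 4.557 = 0.2852 d⁻¹.
k_a(5.24) = 0.2852 × 1.024^(5.24−20) = 0.2852 × 0.7046 = 0.2010 d⁻¹.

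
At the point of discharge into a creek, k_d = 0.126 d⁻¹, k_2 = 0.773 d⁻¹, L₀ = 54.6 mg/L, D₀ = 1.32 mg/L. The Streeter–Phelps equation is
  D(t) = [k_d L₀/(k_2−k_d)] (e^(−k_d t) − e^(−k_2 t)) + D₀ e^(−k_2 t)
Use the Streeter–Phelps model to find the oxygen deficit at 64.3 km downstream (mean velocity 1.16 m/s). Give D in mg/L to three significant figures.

Travel time t = x/v = 64.3 km / (1.16 m/s) = 64300 m / 1.16 m/s = 55430 s = 0.6416 d.
k_d L₀/(k_2−k_d) = 0.126×54.6/(0.773−0.126) = 6.880/0.6470 = 10.63 mg/L.
e^(−k_d t) = e^(−0.126×0.6416) = 0.9223; e^(−k_2 t) = e^(−0.773×0.6416) = 0.6090.
D = 10.63 × (0.9223 − 0.6090) + 1.32 × 0.6090 = 3.332 + 0.8039 = 4.136 mg/L.

D ≈ 4.14 mg/L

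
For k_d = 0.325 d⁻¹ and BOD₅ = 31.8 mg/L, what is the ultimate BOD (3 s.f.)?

BOD₅ = L₀(1 − e^(−5k_d)) ⇒ L₀ = BOD₅ / (1 − e^(−5×0.325))
= 31.8 / (1 − 0.1969) = 31.8 / 0.8031 = 39.60 mg/L.

L₀ ≈ 39.6 mg/L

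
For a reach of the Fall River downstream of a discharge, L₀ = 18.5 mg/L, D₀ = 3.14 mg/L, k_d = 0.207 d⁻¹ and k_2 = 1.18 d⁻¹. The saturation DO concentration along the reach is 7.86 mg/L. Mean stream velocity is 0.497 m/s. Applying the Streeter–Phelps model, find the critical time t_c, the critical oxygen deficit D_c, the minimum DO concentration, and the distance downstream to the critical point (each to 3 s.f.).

t_c ≈ 0.146 d; D_c ≈ 3.15 mg/L; min DO ≈ 4.71 mg/L; x_c ≈ 6.27 km

t_c = [1/(k_2−k_d)] ln[(k_2/k_d)(1 − D₀(k_2−k_d)/(k_d L₀))]
= [1/(1.18−0.207)] ln[(1.18/0.207)(1 − 3.14×0.9730/(0.207×18.5))]
= (1/0.9730) ln[5.700 × 0.2022] = 1.028 × ln(1.153) = 1.028 × 0.1420 = 0.1459 d.
L(t_c) = L₀ e^(−k_d t_c) = 18.5 × 0.9702 = 17.95 mg/L, and at the critical point k_2 D_c = k_d L, so D_c = (0.207/1.18) × 17.95 = 3.149 mg/L.
Minimum DO = C_s − D_c = 7.86 − 3.149 = 4.711 mg/L.
x_c = v t_c = 0.497 m/s × 0.1459 d × 86400 s/d = 6267 m ≈ 6.27 km.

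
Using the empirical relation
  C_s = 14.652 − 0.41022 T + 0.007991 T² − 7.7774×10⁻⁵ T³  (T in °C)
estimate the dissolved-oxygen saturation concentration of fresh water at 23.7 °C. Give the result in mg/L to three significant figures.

C_s = 14.652 − 0.41022×23.7 + 0.007991×23.7² − 7.7774×10⁻⁵×23.7³ = 8.383 mg/L.

C_s ≈ 8.38 mg/L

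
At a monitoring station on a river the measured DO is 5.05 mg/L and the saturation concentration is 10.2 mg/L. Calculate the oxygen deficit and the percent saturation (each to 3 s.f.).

D = C_s − C = 10.2 − 5.05 = 5.15 mg/L.
% saturation = 5.05/10.2 × 100 = 49.5 %.

D ≈ 5.15 mg/L; 49.5 % saturation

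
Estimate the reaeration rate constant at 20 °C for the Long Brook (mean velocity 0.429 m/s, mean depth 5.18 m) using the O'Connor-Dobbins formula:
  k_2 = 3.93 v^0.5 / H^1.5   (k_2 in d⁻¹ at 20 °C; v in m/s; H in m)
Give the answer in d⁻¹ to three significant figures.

k_2 ≈ 0.218 d⁻¹

k_2 = 3.93 × 0.429^0.5 / 5.18^1.5 = 3.93 × 0.6550 / 11.79 = 0.2183 d⁻¹.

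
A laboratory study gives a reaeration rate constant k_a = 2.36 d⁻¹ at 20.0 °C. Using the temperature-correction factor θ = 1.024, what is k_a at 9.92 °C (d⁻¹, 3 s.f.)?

k_a(T₂) = k_a(T₁) · θ^(T₂−T₁) = 2.36 × 1.024^(9.92−20.0)
= 2.36 × 1.024^-10.1 = 2.36 × 0.7874 = 1.858 d⁻¹.

k_a ≈ 1.86 d⁻¹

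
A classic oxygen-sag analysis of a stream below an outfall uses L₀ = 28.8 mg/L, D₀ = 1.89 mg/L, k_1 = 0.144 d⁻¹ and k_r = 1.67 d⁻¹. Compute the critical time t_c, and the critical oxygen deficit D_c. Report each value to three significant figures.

t_c ≈ 0.827 d; D_c ≈ 2.20 mg/L

At the critical point dD/dt = 0, so k_1 L₀ e^(−k_1 t) = k_r D. Substituting D(t) from the Streeter–Phelps equation and solving for t gives
t_c = ln[(k_r/k_1)(1 − D₀(k_r−k_1)/(k_1 L₀))] / (k_r−k_1).
Here k_r−k_1 = 1.526 d⁻¹ and 1 − D₀(k_r−k_1)/(k_1 L₀) = 1 − 1.89×1.526/(0.144×28.8) = 0.3046, so
t_c = ln(11.60 × 0.3046) / 1.526 = 1.262 / 1.526 = 0.8269 d.
L(t_c) = L₀ e^(−k_1 t_c) = 28.8 × 0.8877 = 25.57 mg/L, and at the critical point k_r D_c = k_1 L, so D_c = (0.144/1.67) × 25.57 = 2.205 mg/L.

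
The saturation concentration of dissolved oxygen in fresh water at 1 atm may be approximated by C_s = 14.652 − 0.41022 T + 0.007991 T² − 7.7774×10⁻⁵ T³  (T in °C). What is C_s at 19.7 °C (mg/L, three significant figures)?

C_s ≈ 9.08 mg/L

C_s = 14.652 − 0.41022×19.7 + 0.007991×19.7² − 7.7774×10⁻⁵×19.7³ = 9.077 mg/L.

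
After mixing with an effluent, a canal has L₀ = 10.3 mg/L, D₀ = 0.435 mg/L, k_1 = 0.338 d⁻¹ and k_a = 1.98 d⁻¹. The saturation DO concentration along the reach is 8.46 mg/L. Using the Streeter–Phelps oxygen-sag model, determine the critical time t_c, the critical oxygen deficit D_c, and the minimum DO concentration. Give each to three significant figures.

t_c ≈ 0.937 d; D_c ≈ 1.28 mg/L; min DO ≈ 7.18 mg/L

At the critical point dD/dt = 0, so k_1 L₀ e^(−k_1 t) = k_a D. Substituting D(t) from the Streeter–Phelps equation and solving for t gives
t_c = ln[(k_a/k_1)(1 − D₀(k_a−k_1)/(k_1 L₀))] / (k_a−k_1).
Here k_a−k_1 = 1.642 d⁻¹ and 1 − D₀(k_a−k_1)/(k_1 L₀) = 1 − 0.435×1.642/(0.338×10.3) = 0.7948, so
t_c = ln(5.858 × 0.7948) / 1.642 = 1.538 / 1.642 = 0.9368 d.
D_c = (k_1/k_a) L₀ e^(−k_1 t_c) = (0.338/1.98) × 10.3 × e^(−0.338×0.9368) = 0.1707 × 10.3 × 0.7286 = 1.281 mg/L.
Minimum DO = C_s − D_c = 8.46 − 1.281 = 7.179 mg/L.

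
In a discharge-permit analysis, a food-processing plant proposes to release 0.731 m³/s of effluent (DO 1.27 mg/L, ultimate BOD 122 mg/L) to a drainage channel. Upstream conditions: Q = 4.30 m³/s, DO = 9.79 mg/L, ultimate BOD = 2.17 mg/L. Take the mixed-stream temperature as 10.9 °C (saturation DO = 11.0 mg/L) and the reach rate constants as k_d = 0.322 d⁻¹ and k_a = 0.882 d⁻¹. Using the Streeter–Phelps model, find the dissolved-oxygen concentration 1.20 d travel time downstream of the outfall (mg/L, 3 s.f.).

Mixed DO = (4.30×9.79 + 0.731×1.27)/(4.30+0.731) = 43.03/5.031 = 8.552 mg/L.
Mixed L₀ = (4.30×2.17 + 0.731×122)/(5.031) = 98.51/5.031 = 19.58 mg/L.
Initial deficit D₀ = C_s − DO₀ = 11.0 − 8.552 = 2.448 mg/L.
D(1.20) = [0.322×19.58/(0.882−0.322)](e^(−0.322×1.20) − e^(−0.882×1.20)) + 2.448 e^(−0.882×1.20)
= 11.26 × (0.6795 − 0.3470) + 2.448 × 0.3470 = 4.593 mg/L.
DO = 11.0 − 4.593 = 6.407 mg/L.

DO ≈ 6.41 mg/L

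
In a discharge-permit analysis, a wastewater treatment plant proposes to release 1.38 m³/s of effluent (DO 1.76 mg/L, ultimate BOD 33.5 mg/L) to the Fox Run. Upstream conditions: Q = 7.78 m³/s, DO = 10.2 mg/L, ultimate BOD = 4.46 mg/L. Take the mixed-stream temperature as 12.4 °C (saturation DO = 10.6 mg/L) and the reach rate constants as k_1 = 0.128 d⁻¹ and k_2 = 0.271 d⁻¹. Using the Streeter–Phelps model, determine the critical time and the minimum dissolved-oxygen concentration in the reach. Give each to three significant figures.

t_c ≈ 3.58 d; minimum DO ≈ 7.96 mg/L

Mixed DO = (7.78×10.2 + 1.38×1.76)/(7.78+1.38) = 81.78/9.160 = 8.928 mg/L.
Mixed L₀ = (7.78×4.46 + 1.38×33.5)/(9.160) = 80.93/9.160 = 8.835 mg/L.
Initial deficit D₀ = C_s − DO₀ = 10.6 − 8.928 = 1.672 mg/L.
t_c = (1/0.1430) ln[(0.271/0.128)(1 − 1.672×0.1430/(0.128×8.835))] = 6.993 × ln(1.670) = 3.585 d.
D_c = (0.128/0.271) × 8.835 × e^(−0.128×3.585) = 0.4723 × 8.835 × 0.6320 = 2.637 mg/L.
Minimum DO = 10.6 − 2.637 = 7.963 mg/L.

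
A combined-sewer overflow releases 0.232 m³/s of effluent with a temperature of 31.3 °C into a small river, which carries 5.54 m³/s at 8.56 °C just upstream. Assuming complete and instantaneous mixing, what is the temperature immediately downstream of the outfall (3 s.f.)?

9.47 °C

Flow-weighted mixing: C = (Q_r C_r + Q_w C_w)/(Q_r + Q_w)
= (5.54×8.56 + 0.232×31.3)/(5.54 + 0.232) = 54.68/5.772 = 9.474 °C.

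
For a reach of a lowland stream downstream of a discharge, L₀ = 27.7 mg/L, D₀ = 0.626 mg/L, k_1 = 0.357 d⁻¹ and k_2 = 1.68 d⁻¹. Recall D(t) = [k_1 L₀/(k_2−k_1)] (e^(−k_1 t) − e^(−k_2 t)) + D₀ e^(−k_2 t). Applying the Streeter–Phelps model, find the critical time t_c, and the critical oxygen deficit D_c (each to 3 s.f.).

t_c ≈ 1.10 d; D_c ≈ 3.97 mg/L

With k_2/k_1 = 4.706 and 1 − D₀(k_2−k_1)/(k_1 L₀) = 0.9162,
t_c = ln(4.706 × 0.9162) / (1.68 − 0.357) = ln(4.312) / 1.323 = 1.461/1.323 = 1.105 d.
L(t_c) = L₀ e^(−k_1 t_c) = 27.7 × 0.6741 = 18.67 mg/L, and at the critical point k_2 D_c = k_1 L, so D_c = (0.357/1.68) × 18.67 = 3.968 mg/L.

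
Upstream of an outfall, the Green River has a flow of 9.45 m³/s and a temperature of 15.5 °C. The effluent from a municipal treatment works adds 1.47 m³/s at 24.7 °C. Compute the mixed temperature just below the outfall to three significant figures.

Flow-weighted mixing: C = (Q_r C_r + Q_w C_w)/(Q_r + Q_w)
= (9.45×15.5 + 1.47×24.7)/(9.45 + 1.47) = 182.8/10.92 = 16.74 °C.

16.7 °C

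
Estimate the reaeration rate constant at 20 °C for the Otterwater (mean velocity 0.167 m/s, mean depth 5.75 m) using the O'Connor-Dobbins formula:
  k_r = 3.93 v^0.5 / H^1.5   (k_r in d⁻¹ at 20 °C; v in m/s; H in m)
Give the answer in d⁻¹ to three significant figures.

k_r ≈ 0.116 d⁻¹

k_r = 3.93 × 0.167^0.5 / 5.75^1.5 = 3.93 × 0.4087 / 13.79 = 0.1165 d⁻¹.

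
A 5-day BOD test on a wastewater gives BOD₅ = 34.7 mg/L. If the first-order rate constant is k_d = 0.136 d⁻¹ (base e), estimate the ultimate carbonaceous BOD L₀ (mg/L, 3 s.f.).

L₀ ≈ 70.3 mg/L

BOD₅ = L₀(1 − e^(−5k_d)) ⇒ L₀ = BOD₅ / (1 − e^(−5×0.136))
= 34.7 / (1 − 0.5066) = 34.7 / 0.4934 = 70.33 mg/L.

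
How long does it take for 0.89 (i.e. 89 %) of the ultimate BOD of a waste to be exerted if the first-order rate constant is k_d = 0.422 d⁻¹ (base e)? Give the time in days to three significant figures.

y/L₀ = 1 − e^(−k_d t) = 0.89 ⇒ e^(−k_d t) = 0.110
t = −ln(0.110) / 0.422 = 2.207 / 0.422 = 5.231 d.

t ≈ 5.23 d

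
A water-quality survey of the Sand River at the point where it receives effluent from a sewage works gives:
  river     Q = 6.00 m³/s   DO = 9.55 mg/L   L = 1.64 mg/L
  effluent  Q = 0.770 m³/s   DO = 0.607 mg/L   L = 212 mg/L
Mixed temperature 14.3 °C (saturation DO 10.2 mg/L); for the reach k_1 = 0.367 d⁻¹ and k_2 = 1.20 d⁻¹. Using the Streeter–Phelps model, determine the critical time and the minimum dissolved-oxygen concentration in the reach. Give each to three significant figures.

Mixed DO = (6.00×9.55 + 0.770×0.607)/(6.00+0.770) = 57.77/6.770 = 8.533 mg/L.
Mixed L₀ = (6.00×1.64 + 0.770×212)/(6.770) = 173.1/6.770 = 25.57 mg/L.
Initial deficit D₀ = C_s − DO₀ = 10.2 − 8.533 = 1.667 mg/L.
t_c = (1/0.8330) ln[(1.20/0.367)(1 − 1.667×0.8330/(0.367×25.57))] = 1.200 × ln(2.786) = 1.230 d.
D_c = (0.367/1.20) × 25.57 × e^(−0.367×1.230) = 0.3058 × 25.57 × 0.6367 = 4.979 mg/L.
Minimum DO = 10.2 − 4.979 = 5.221 mg/L.

t_c ≈ 1.23 d; minimum DO ≈ 5.22 mg/L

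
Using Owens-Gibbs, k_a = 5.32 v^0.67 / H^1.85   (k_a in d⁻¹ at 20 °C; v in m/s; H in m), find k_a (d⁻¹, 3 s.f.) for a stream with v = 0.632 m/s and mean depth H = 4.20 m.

k_a ≈ 0.275 d⁻¹

k_a = 5.32 × 0.632^0.67 / 4.20^1.85 = 5.32 × 0.7353 / 14.22 = 0.2750 d⁻¹.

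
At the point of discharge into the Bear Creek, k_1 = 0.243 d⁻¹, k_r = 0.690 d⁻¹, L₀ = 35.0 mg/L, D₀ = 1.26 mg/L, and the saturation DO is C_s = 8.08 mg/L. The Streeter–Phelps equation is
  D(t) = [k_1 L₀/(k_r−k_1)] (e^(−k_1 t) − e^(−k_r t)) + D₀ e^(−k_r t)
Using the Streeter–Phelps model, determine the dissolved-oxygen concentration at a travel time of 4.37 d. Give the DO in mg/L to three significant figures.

DO ≈ 2.37 mg/L

k_1 L₀/(k_r−k_1) = 0.243×35.0/(0.690−0.243) = 8.505/0.4470 = 19.03 mg/L.
e^(−k_1 t) = e^(−0.243×4.370) = 0.3458; e^(−k_r t) = e^(−0.690×4.370) = 0.04903.
D = 19.03 × (0.3458 − 0.04903) + 1.26 × 0.04903 = 5.646 + 0.06178 = 5.708 mg/L.
DO = C_s − D = 8.08 − 5.708 = 2.372 mg/L.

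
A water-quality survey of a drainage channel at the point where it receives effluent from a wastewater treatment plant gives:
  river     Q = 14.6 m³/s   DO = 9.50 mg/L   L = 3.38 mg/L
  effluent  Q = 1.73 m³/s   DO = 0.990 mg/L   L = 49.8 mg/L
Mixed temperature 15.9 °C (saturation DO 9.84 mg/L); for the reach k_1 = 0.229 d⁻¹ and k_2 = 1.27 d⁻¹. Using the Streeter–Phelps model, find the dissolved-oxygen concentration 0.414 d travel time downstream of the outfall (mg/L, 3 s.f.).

DO ≈ 8.52 mg/L

Mixed DO = (14.6×9.50 + 1.73×0.990)/(14.6+1.73) = 140.4/16.33 = 8.598 mg/L.
Mixed L₀ = (14.6×3.38 + 1.73×49.8)/(16.33) = 135.5/16.33 = 8.298 mg/L.
Initial deficit D₀ = C_s − DO₀ = 9.84 − 8.598 = 1.242 mg/L.
D(0.414) = [0.229×8.298/(1.27−0.229)](e^(−0.229×0.414) − e^(−1.27×0.414)) + 1.242 e^(−1.27×0.414)
= 1.825 × (0.9095 − 0.5911) + 1.242 × 0.5911 = 1.315 mg/L.
DO = 9.84 − 1.315 = 8.525 mg/L.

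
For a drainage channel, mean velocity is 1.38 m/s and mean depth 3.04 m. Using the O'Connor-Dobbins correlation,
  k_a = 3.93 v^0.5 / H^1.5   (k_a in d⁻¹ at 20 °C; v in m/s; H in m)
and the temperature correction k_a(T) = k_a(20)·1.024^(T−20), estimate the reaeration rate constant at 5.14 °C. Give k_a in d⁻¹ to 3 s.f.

k_a ≈ 0.612 d⁻¹

k_a(20) = 3.93 × 1.38^0.5 / 3.04^1.5 = 3.93 × 1.175 / 5.300 = 0.8710 d⁻¹.
k_a(5.14) = 0.8710 × 1.024^(5.14−20) = 0.8710 × 0.7030 = 0.6123 d⁻¹.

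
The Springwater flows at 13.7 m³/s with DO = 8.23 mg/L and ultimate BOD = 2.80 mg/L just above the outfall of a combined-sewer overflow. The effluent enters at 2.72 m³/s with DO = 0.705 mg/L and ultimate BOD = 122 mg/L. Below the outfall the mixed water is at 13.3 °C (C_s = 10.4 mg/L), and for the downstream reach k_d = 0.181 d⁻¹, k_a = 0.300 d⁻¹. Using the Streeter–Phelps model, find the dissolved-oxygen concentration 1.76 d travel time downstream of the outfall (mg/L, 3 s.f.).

DO ≈ 3.67 mg/L

Mixed DO = (13.7×8.23 + 2.72×0.705)/(13.7+2.72) = 114.7/16.42 = 6.983 mg/L.
Mixed L₀ = (13.7×2.80 + 2.72×122)/(16.42) = 370.2/16.42 = 22.55 mg/L.
Initial deficit D₀ = C_s − DO₀ = 10.4 − 6.983 = 3.417 mg/L.
D(1.76) = [0.181×22.55/(0.300−0.181)](e^(−0.181×1.76) − e^(−0.300×1.76)) + 3.417 e^(−0.300×1.76)
= 34.29 × (0.7272 − 0.5898) + 3.417 × 0.5898 = 6.727 mg/L.
DO = 10.4 − 6.727 = 3.673 mg/L.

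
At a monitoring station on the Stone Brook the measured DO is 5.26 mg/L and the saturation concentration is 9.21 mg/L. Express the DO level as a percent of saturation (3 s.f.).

% saturation = C/C_s × 100 = 5.26/9.21 × 100 = 57.1 %.

57.1 % saturation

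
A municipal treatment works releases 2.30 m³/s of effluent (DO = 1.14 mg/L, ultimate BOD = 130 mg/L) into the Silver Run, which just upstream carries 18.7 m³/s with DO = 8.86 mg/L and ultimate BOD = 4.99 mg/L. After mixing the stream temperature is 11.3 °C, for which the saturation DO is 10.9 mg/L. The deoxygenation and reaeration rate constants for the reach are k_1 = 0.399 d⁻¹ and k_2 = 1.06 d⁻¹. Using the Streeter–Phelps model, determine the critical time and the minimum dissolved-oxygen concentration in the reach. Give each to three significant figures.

t_c ≈ 1.03 d; minimum DO ≈ 6.24 mg/L

Mixed DO = (18.7×8.86 + 2.30×1.14)/(18.7+2.30) = 168.3/21.00 = 8.014 mg/L.
Mixed L₀ = (18.7×4.99 + 2.30×130)/(21.00) = 392.3/21.00 = 18.68 mg/L.
Initial deficit D₀ = C_s − DO₀ = 10.9 − 8.014 = 2.886 mg/L.
t_c = (1/0.6610) ln[(1.06/0.399)(1 − 2.886×0.6610/(0.399×18.68))] = 1.513 × ln(1.977) = 1.031 d.
D_c = (0.399/1.06) × 18.68 × e^(−0.399×1.031) = 0.3764 × 18.68 × 0.6627 = 4.660 mg/L.
Minimum DO = 10.9 − 4.660 = 6.240 mg/L.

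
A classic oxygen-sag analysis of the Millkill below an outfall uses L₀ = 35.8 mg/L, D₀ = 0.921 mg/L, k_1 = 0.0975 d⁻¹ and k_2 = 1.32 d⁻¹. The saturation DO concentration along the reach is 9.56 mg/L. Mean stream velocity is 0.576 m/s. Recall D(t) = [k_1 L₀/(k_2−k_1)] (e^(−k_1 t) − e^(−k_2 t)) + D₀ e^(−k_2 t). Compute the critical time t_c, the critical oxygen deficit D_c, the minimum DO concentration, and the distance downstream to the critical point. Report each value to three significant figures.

t_c ≈ 1.81 d; D_c ≈ 2.22 mg/L; min DO ≈ 7.34 mg/L; x_c ≈ 90.2 km

t_c = [1/(k_2−k_1)] ln[(k_2/k_1)(1 − D₀(k_2−k_1)/(k_1 L₀))]
= [1/(1.32−0.0975)] ln[(1.32/0.0975)(1 − 0.921×1.223/(0.0975×35.8))]
= (1/1.223) ln[13.54 × 0.6774] = 0.8180 × ln(9.171) = 0.8180 × 2.216 = 1.813 d.
D_c = (k_1/k_2) L₀ e^(−k_1 t_c) = (0.0975/1.32) × 35.8 × e^(−0.0975×1.813) = 0.07386 × 35.8 × 0.8380 = 2.216 mg/L.
Minimum DO = C_s − D_c = 9.56 − 2.216 = 7.344 mg/L.
x_c = v t_c = 0.576 m/s × 1.813 d × 86400 s/d = 90210 m ≈ 90.2 km.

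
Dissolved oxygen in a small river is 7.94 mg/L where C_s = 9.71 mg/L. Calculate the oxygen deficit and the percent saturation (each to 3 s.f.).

D = C_s − C = 9.71 − 7.94 = 1.77 mg/L.
% saturation = 7.94/9.71 × 100 = 81.8 %.

D ≈ 1.77 mg/L; 81.8 % saturation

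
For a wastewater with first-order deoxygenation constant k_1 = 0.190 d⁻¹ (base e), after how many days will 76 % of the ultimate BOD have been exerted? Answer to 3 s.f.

t ≈ 7.51 d

y/L₀ = 1 − e^(−k_1 t) = 0.76 ⇒ e^(−k_1 t) = 0.240
t = −ln(0.240) / 0.190 = 1.427 / 0.190 = 7.511 d.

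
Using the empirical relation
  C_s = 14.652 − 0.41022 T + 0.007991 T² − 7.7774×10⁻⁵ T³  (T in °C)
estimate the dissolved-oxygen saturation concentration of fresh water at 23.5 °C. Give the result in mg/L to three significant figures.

C_s = 14.652 − 0.41022×23.5 + 0.007991×23.5² − 7.7774×10⁻⁵×23.5³ = 8.416 mg/L.

C_s ≈ 8.42 mg/L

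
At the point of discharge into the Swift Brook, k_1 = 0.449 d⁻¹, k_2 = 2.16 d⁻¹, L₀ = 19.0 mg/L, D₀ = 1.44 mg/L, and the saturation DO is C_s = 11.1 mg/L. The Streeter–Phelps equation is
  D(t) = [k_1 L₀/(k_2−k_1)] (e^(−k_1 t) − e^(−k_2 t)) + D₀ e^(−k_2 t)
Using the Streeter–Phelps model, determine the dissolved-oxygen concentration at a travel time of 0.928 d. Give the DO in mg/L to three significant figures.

DO ≈ 8.29 mg/L

k_1 L₀/(k_2−k_1) = 0.449×19.0/(2.16−0.449) = 8.531/1.711 = 4.986 mg/L.
e^(−k_1 t) = e^(−0.449×0.9280) = 0.6592; e^(−k_2 t) = e^(−2.16×0.9280) = 0.1347.
D = 4.986 × (0.6592 − 0.1347) + 1.44 × 0.1347 = 2.615 + 0.1940 = 2.809 mg/L.
DO = C_s − D = 11.1 − 2.809 = 8.291 mg/L.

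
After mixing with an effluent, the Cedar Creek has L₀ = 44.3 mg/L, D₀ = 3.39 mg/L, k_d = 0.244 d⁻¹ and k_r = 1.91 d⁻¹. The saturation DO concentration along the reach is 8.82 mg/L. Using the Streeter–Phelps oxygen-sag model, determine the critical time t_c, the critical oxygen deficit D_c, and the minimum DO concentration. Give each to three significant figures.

t_c ≈ 0.791 d; D_c ≈ 4.67 mg/L; min DO ≈ 4.15 mg/L

At the critical point dD/dt = 0, so k_d L₀ e^(−k_d t) = k_r D. Substituting D(t) from the Streeter–Phelps equation and solving for t gives
t_c = ln[(k_r/k_d)(1 − D₀(k_r−k_d)/(k_d L₀))] / (k_r−k_d).
Here k_r−k_d = 1.666 d⁻¹ and 1 − D₀(k_r−k_d)/(k_d L₀) = 1 − 3.39×1.666/(0.244×44.3) = 0.4775, so
t_c = ln(7.828 × 0.4775) / 1.666 = 1.319 / 1.666 = 0.7914 d.
D_c = (k_d/k_r) L₀ e^(−k_d t_c) = (0.244/1.91) × 44.3 × e^(−0.244×0.7914) = 0.1277 × 44.3 × 0.8244 = 4.665 mg/L.
Minimum DO = C_s − D_c = 8.82 − 4.665 = 4.155 mg/L.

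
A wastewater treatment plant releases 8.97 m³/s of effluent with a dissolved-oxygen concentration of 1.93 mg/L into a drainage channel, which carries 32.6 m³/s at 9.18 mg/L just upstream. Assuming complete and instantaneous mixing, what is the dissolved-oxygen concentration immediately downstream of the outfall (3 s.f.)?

Flow-weighted mixing: C = (Q_r C_r + Q_w C_w)/(Q_r + Q_w)
= (32.6×9.18 + 8.97×1.93)/(32.6 + 8.97) = 316.6/41.57 = 7.616 mg/L.

7.62 mg/L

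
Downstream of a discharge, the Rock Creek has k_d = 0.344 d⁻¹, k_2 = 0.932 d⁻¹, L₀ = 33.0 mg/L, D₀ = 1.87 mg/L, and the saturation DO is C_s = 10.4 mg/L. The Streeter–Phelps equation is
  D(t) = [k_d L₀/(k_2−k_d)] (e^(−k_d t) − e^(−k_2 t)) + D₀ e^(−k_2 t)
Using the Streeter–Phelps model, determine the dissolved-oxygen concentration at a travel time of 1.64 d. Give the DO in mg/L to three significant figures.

k_d L₀/(k_2−k_d) = 0.344×33.0/(0.932−0.344) = 11.35/0.5880 = 19.31 mg/L.
e^(−k_d t) = e^(−0.344×1.640) = 0.5688; e^(−k_2 t) = e^(−0.932×1.640) = 0.2169.
D = 19.31 × (0.5688 − 0.2169) + 1.87 × 0.2169 = 6.795 + 0.4055 = 7.201 mg/L.
DO = C_s − D = 10.4 − 7.201 = 3.199 mg/L.

DO ≈ 3.20 mg/L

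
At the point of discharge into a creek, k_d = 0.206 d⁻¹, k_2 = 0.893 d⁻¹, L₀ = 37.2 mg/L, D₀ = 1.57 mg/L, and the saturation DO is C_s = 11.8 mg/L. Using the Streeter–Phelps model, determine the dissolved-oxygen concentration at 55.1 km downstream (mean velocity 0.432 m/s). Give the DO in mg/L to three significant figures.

DO ≈ 6.14 mg/L

Travel time t = x/v = 55.1 km / (0.432 m/s) = 55100 m / 0.432 m/s = 127500 s = 1.476 d.
k_d L₀/(k_2−k_d) = 0.206×37.2/(0.893−0.206) = 7.663/0.6870 = 11.15 mg/L.
e^(−k_d t) = e^(−0.206×1.476) = 0.7378; e^(−k_2 t) = e^(−0.893×1.476) = 0.2676.
D = 11.15 × (0.7378 − 0.2676) + 1.57 × 0.2676 = 5.245 + 0.4201 = 5.665 mg/L.
DO = C_s − D = 11.8 − 5.665 = 6.135 mg/L.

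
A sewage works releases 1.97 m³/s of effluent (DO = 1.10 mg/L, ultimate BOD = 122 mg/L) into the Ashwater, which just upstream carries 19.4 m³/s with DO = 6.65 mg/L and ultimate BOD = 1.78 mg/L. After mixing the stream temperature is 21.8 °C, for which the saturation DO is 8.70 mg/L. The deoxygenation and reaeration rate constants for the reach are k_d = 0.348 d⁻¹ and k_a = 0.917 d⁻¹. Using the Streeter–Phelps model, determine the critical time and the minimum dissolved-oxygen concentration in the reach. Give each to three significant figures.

t_c ≈ 1.01 d; minimum DO ≈ 5.27 mg/L

Mixed DO = (19.4×6.65 + 1.97×1.10)/(19.4+1.97) = 131.2/21.37 = 6.138 mg/L.
Mixed L₀ = (19.4×1.78 + 1.97×122)/(21.37) = 274.9/21.37 = 12.86 mg/L.
Initial deficit D₀ = C_s − DO₀ = 8.70 − 6.138 = 2.562 mg/L.
t_c = (1/0.5690) ln[(0.917/0.348)(1 − 2.562×0.5690/(0.348×12.86))] = 1.757 × ln(1.777) = 1.010 d.
D_c = (0.348/0.917) × 12.86 × e^(−0.348×1.010) = 0.3795 × 12.86 × 0.7035 = 3.434 mg/L.
Minimum DO = 8.70 − 3.434 = 5.266 mg/L.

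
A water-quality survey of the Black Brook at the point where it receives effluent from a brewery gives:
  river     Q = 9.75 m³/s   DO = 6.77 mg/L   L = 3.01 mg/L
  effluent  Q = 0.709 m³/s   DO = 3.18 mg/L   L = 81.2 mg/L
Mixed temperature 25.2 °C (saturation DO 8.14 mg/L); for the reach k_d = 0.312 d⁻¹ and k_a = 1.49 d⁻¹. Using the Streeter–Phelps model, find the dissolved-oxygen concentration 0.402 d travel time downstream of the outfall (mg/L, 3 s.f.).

Mixed DO = (9.75×6.77 + 0.709×3.18)/(9.75+0.709) = 68.26/10.46 = 6.527 mg/L.
Mixed L₀ = (9.75×3.01 + 0.709×81.2)/(10.46) = 86.92/10.46 = 8.310 mg/L.
Initial deficit D₀ = C_s − DO₀ = 8.14 − 6.527 = 1.613 mg/L.
D(0.402) = [0.312×8.310/(1.49−0.312)](e^(−0.312×0.402) − e^(−1.49×0.402)) + 1.613 e^(−1.49×0.402)
= 2.201 × (0.8821 − 0.5494) + 1.613 × 0.5494 = 1.619 mg/L.
DO = 8.14 − 1.619 = 6.521 mg/L.

DO ≈ 6.52 mg/L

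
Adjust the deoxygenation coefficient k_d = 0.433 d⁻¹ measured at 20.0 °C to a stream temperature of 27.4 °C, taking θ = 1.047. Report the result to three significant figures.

k_d(T₂) = k_d(T₁) · θ^(T₂−T₁) = 0.433 × 1.047^(27.4−20.0)
= 0.433 × 1.047^7.40 = 0.433 × 1.405 = 0.6083 d⁻¹.

k_d ≈ 0.608 d⁻¹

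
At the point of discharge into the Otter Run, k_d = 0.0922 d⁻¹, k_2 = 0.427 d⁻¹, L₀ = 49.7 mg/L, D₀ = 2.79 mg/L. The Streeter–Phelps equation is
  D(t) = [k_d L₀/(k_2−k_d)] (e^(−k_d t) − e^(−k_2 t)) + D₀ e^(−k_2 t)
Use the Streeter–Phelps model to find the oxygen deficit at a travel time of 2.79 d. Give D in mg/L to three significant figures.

D ≈ 7.27 mg/L

k_d L₀/(k_2−k_d) = 0.0922×49.7/(0.427−0.0922) = 4.582/0.3348 = 13.69 mg/L.
e^(−k_d t) = e^(−0.0922×2.790) = 0.7732; e^(−k_2 t) = e^(−0.427×2.790) = 0.3038.
D = 13.69 × (0.7732 − 0.3038) + 2.79 × 0.3038 = 6.424 + 0.8476 = 7.272 mg/L.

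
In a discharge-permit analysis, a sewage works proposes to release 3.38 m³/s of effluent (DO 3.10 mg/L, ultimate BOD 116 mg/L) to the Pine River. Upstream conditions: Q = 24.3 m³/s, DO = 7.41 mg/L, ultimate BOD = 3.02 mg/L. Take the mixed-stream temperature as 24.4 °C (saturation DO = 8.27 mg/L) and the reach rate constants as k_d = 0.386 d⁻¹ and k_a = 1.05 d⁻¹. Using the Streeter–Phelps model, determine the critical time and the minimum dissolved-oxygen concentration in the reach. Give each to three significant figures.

Mixed DO = (24.3×7.41 + 3.38×3.10)/(24.3+3.38) = 190.5/27.68 = 6.884 mg/L.
Mixed L₀ = (24.3×3.02 + 3.38×116)/(27.68) = 465.5/27.68 = 16.82 mg/L.
Initial deficit D₀ = C_s − DO₀ = 8.27 − 6.884 = 1.386 mg/L.
t_c = (1/0.6640) ln[(1.05/0.386)(1 − 1.386×0.6640/(0.386×16.82))] = 1.506 × ln(2.334) = 1.277 d.
D_c = (0.386/1.05) × 16.82 × e^(−0.386×1.277) = 0.3676 × 16.82 × 0.6109 = 3.776 mg/L.
Minimum DO = 8.27 − 3.776 = 4.494 mg/L.

t_c ≈ 1.28 d; minimum DO ≈ 4.49 mg/L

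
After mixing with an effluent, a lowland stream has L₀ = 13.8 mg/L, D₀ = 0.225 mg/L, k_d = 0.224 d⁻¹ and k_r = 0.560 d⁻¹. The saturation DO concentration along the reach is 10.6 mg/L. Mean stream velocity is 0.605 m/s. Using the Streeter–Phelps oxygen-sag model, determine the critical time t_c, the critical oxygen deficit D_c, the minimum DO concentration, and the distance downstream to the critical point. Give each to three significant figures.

At the critical point dD/dt = 0, so k_d L₀ e^(−k_d t) = k_r D. Substituting D(t) from the Streeter–Phelps equation and solving for t gives
t_c = ln[(k_r/k_d)(1 − D₀(k_r−k_d)/(k_d L₀))] / (k_r−k_d).
Here k_r−k_d = 0.3360 d⁻¹ and 1 − D₀(k_r−k_d)/(k_d L₀) = 1 − 0.225×0.3360/(0.224×13.8) = 0.9755, so
t_c = ln(2.500 × 0.9755) / 0.3360 = 0.8915 / 0.3360 = 2.653 d.
D_c = (k_d/k_r) L₀ e^(−k_d t_c) = (0.224/0.560) × 13.8 × e^(−0.224×2.653) = 0.4000 × 13.8 × 0.5519 = 3.047 mg/L.
Minimum DO = C_s − D_c = 10.6 − 3.047 = 7.553 mg/L.
x_c = v t_c = 0.605 m/s × 2.653 d × 86400 s/d = 138700 m ≈ 139 km.

t_c ≈ 2.65 d; D_c ≈ 3.05 mg/L; min DO ≈ 7.55 mg/L; x_c ≈ 139 km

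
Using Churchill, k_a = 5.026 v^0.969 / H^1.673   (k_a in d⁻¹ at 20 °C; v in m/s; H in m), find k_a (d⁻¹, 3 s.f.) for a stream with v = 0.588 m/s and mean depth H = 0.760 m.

k_a = 5.026 × 0.588^0.969 / 0.760^1.673 = 5.026 × 0.5978 / 0.6318 = 4.755 d⁻¹.

k_a ≈ 4.75 d⁻¹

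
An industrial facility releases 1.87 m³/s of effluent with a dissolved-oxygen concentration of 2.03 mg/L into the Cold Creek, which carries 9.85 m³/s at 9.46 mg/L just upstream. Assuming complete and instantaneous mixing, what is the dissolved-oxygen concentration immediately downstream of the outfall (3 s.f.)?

Flow-weighted mixing: C = (Q_r C_r + Q_w C_w)/(Q_r + Q_w)
= (9.85×9.46 + 1.87×2.03)/(9.85 + 1.87) = 96.98/11.72 = 8.274 mg/L.

8.27 mg/L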